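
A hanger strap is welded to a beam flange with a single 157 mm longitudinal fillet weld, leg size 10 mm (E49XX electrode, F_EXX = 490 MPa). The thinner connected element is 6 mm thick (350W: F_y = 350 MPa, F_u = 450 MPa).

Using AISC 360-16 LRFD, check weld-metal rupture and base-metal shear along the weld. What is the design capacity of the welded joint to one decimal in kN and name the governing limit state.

190.8 kN (base-metal shear governs)

Weld metal: throat = 0.707×10 = 7.07 mm, L = 157 mm. φR_n = 0.75 × 0.6 × 490 × 7.07 × 157 = 244.8 kN.
Base metal shear (6 mm plate): yield φR_n = 1.0×0.6×350×6×157 = 197.8 kN; rupture φR_n = 0.75×0.6×450×6×157 = 190.8 kN; take 190.8 kN (rupture).
Governing: min(244.8, 190.8) = 190.8 kN → base-metal shear.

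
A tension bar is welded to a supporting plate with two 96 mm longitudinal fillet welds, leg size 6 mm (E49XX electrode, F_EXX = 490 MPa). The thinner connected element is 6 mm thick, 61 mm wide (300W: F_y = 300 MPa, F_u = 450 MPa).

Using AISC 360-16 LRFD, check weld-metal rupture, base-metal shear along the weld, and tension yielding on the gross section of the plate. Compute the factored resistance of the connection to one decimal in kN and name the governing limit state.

Weld metal: throat = 0.707×6 = 4.242 mm, L = 2×96 = 192 mm. φR_n = 0.75 × 0.6 × 490 × 4.242 × 192 = 179.6 kN.
Base metal shear (6 mm plate): yield φR_n = 1.0×0.6×300×6×192 = 207.4 kN; rupture φR_n = 0.75×0.6×450×6×192 = 233.3 kN; take 207.4 kN (yield).
Tension yield (gross): A_g = 61×6 = 366 mm². φR_n = 0.90 × 300 × 366 = 98.8 kN.
Governing: min(179.6, 207.4, 98.8) = 98.8 kN → gross-section yield.

98.8 kN (gross-section yield governs)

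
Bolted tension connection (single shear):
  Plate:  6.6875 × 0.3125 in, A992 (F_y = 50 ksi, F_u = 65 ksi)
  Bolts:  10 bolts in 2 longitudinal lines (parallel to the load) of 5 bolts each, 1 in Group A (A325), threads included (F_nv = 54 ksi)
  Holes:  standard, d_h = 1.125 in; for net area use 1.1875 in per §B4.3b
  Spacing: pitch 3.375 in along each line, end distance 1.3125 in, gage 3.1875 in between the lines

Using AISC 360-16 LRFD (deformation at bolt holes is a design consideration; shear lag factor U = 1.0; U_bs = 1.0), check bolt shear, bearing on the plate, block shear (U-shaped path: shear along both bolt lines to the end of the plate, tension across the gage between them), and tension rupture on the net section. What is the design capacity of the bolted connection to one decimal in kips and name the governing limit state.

65.7 kips (net-section rupture governs)

Bolt shear: A_b = π(1)²/4 = 0.7854 in². φR_n = 0.75 × 54 × 0.7854 × 10 × 1 = 318.1 kips.
Bearing (0.3125 in plate, F_u = 65 ksi): end bolts L_c = 1.3125 − 1.125/2 = 0.75, R_n = min(1.2×0.75×0.3125×65, 2.4×1×0.3125×65) = 18.281 kips/bolt; interior L_c = 3.375 − 1.125 = 2.25, R_n = 48.75 kips/bolt. φR_n = 0.75 × (2×18.281 + 8×48.75) = 319.9 kips.
Block shear: shear path 2×[1.3125+4×3.375] = 2×14.8125 in, A_gv = 9.2578, A_nv = 2×(14.8125 − 4.5×1.1875)×0.3125 = 5.918 in²; tension across gage: (3.1875 − 1×1.1875)×0.3125 = 0.625 in². R_n = min(0.6×65×5.918, 0.6×50×9.2578) + 1.0×65×0.625 = min(230.8, 277.73) + 40.625 = 271.43 kips. φR_n = 0.75 × 271.43 = 203.6 kips.
Tension rupture (net): A_n = (6.6875 − 2×1.1875)×0.3125 = 1.3477 in² (U = 1.0, A_e = A_n). φR_n = 0.75 × 65 × 1.3477 = 65.7 kips.
Governing: min(318.1, 319.9, 203.6, 65.7) = 65.7 kips → net-section rupture.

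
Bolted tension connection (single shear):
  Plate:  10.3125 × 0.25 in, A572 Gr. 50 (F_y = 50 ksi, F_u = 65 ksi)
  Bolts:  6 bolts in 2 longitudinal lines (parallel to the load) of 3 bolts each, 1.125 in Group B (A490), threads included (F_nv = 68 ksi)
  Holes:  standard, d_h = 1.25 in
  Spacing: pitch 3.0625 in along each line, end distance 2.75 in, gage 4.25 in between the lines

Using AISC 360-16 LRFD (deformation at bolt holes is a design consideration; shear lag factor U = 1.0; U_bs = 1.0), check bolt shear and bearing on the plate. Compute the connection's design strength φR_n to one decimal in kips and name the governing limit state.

Bolt shear: A_b = π(1.125)²/4 = 0.99402 in². φR_n = 0.75 × 68 × 0.99402 × 6 × 1 = 304.2 kips.
Bearing (0.25 in plate, F_u = 65 ksi): end bolts L_c = 2.75 − 1.25/2 = 2.125, R_n = min(1.2×2.125×0.25×65, 2.4×1.125×0.25×65) = 41.438 kips/bolt; interior L_c = 3.0625 − 1.25 = 1.8125, R_n = 35.344 kips/bolt. φR_n = 0.75 × (2×41.438 + 4×35.344) = 168.2 kips.
Governing: min(304.2, 168.2) = 168.2 kips → bearing.

168.2 kips (bearing governs)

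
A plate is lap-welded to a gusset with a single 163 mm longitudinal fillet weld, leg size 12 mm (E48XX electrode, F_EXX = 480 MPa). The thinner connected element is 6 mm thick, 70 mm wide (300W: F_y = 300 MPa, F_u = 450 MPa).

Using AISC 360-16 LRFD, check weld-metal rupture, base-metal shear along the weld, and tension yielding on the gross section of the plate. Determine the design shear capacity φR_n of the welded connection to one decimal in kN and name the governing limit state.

113.4 kN (gross-section yield governs)

Weld metal: throat = 0.707×12 = 8.484 mm, L = 163 mm. φR_n = 0.75 × 0.6 × 480 × 8.484 × 163 = 298.7 kN.
Base metal shear (6 mm plate): yield φR_n = 1.0×0.6×300×6×163 = 176.0 kN; rupture φR_n = 0.75×0.6×450×6×163 = 198.0 kN; take 176.0 kN (yield).
Tension yield (gross): A_g = 70×6 = 420 mm². φR_n = 0.90 × 300 × 420 = 113.4 kN.
Governing: min(298.7, 176.0, 113.4) = 113.4 kN → gross-section yield.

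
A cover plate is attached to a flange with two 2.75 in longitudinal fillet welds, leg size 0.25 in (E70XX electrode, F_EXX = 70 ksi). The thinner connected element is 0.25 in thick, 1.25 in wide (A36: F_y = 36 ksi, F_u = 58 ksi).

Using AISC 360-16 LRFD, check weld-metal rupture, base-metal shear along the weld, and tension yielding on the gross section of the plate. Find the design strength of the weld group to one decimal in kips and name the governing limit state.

10.1 kips (gross-section yield governs)

Weld metal: throat = 0.707×0.25 = 0.17675 in, L = 2×2.75 = 5.5 in. φR_n = 0.75 × 0.6 × 70 × 0.17675 × 5.5 = 30.6 kips.
Base metal shear (0.25 in plate): yield φR_n = 1.0×0.6×36×0.25×5.5 = 29.7 kips; rupture φR_n = 0.75×0.6×58×0.25×5.5 = 35.9 kips; take 29.7 kips (yield).
Tension yield (gross): A_g = 1.25×0.25 = 0.3125 in². φR_n = 0.90 × 36 × 0.3125 = 10.1 kips.
Governing: min(30.6, 29.7, 10.1) = 10.1 kips → gross-section yield.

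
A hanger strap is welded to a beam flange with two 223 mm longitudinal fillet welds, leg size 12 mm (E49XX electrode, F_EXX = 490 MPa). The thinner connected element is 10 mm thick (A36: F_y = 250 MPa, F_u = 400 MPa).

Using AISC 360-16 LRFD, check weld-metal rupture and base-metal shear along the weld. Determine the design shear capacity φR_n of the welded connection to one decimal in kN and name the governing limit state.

669.0 kN (base-metal shear governs)

Weld metal: throat = 0.707×12 = 8.484 mm, L = 2×223 = 446 mm. φR_n = 0.75 × 0.6 × 490 × 8.484 × 446 = 834.3 kN.
Base metal shear (10 mm plate): yield φR_n = 1.0×0.6×250×10×446 = 669.0 kN; rupture φR_n = 0.75×0.6×400×10×446 = 802.8 kN; take 669.0 kN (yield).
Governing: min(834.3, 669.0) = 669.0 kN → base-metal shear.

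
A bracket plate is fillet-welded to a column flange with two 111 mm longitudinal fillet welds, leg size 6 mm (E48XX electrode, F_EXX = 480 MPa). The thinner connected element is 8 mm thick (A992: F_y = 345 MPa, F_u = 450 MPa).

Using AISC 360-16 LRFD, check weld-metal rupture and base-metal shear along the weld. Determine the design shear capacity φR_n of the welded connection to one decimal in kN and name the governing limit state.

Weld metal: throat = 0.707×6 = 4.242 mm, L = 2×111 = 222 mm. φR_n = 0.75 × 0.6 × 480 × 4.242 × 222 = 203.4 kN.
Base metal shear (8 mm plate): yield φR_n = 1.0×0.6×345×8×222 = 367.6 kN; rupture φR_n = 0.75×0.6×450×8×222 = 359.6 kN; take 359.6 kN (rupture).
Governing: min(203.4, 359.6) = 203.4 kN → weld metal.

203.4 kN (weld metal governs)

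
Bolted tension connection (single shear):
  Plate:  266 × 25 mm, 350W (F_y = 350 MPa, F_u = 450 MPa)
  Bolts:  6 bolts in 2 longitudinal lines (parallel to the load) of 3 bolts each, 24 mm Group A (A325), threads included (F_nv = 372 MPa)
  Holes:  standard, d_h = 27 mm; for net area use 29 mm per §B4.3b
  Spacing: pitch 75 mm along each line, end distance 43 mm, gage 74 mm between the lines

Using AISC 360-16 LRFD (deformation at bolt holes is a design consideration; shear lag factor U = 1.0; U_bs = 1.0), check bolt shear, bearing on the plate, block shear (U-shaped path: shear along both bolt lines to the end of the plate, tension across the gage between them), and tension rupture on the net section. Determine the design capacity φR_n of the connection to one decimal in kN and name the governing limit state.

757.3 kN (bolt shear governs)

Bolt shear: A_b = π(24)²/4 = 452.39 mm². φR_n = 0.75 × 372 × 452.39 × 6 × 1 = 757.3 kN.
Bearing (25 mm plate, F_u = 450 MPa): end bolts L_c = 43 − 27/2 = 29.5, R_n = min(1.2×29.5×25×450, 2.4×24×25×450) = 398.25 kN/bolt; interior L_c = 75 − 27 = 48, R_n = 648 kN/bolt. φR_n = 0.75 × (2×398.25 + 4×648) = 2541.4 kN.
Block shear: shear path 2×[43+2×75] = 2×193 mm, A_gv = 9650, A_nv = 2×(193 − 2.5×29)×25 = 6025 mm²; tension across gage: (74 − 1×29)×25 = 1125 mm². R_n = min(0.6×450×6025, 0.6×350×9650) + 1.0×450×1125 = min(1626.8, 2026.5) + 506.25 = 2133.1 kN. φR_n = 0.75 × 2133.1 = 1599.8 kN.
Tension rupture (net): A_n = (266 − 2×29)×25 = 5200 mm² (U = 1.0, A_e = A_n). φR_n = 0.75 × 450 × 5200 = 1755.0 kN.
Governing: min(757.3, 2541.4, 1599.8, 1755.0) = 757.3 kN → bolt shear.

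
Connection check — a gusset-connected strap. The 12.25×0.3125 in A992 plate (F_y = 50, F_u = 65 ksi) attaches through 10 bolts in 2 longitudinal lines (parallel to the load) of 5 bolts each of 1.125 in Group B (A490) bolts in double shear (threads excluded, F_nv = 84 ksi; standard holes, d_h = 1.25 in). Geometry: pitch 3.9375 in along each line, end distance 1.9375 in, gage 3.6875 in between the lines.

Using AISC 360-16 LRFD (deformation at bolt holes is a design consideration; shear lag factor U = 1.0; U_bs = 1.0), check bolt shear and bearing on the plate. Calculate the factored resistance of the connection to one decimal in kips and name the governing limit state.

Bolt shear: A_b = π(1.125)²/4 = 0.99402 in². φR_n = 0.75 × 84 × 0.99402 × 10 × 2 = 1252.5 kips.
Bearing (0.3125 in plate, F_u = 65 ksi): end bolts L_c = 1.9375 − 1.25/2 = 1.3125, R_n = min(1.2×1.3125×0.3125×65, 2.4×1.125×0.3125×65) = 31.992 kips/bolt; interior L_c = 3.9375 − 1.25 = 2.6875, R_n = 54.844 kips/bolt. φR_n = 0.75 × (2×31.992 + 8×54.844) = 377.1 kips.
Governing: min(1252.5, 377.1) = 377.1 kips → bearing.

377.1 kips (bearing governs)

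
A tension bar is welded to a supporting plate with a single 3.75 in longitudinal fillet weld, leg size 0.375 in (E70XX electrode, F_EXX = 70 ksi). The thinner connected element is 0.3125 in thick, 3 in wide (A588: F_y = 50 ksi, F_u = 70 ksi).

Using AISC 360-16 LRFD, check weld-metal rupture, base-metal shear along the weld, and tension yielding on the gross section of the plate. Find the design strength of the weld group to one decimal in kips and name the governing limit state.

31.3 kips (weld metal governs)

Weld metal: throat = 0.707×0.375 = 0.26513 in, L = 3.75 in. φR_n = 0.75 × 0.6 × 70 × 0.26513 × 3.75 = 31.3 kips.
Base metal shear (0.3125 in plate): yield φR_n = 1.0×0.6×50×0.3125×3.75 = 35.2 kips; rupture φR_n = 0.75×0.6×70×0.3125×3.75 = 36.9 kips; take 35.2 kips (yield).
Tension yield (gross): A_g = 3×0.3125 = 0.9375 in². φR_n = 0.90 × 50 × 0.9375 = 42.2 kips.
Governing: min(31.3, 35.2, 42.2) = 31.3 kips → weld metal.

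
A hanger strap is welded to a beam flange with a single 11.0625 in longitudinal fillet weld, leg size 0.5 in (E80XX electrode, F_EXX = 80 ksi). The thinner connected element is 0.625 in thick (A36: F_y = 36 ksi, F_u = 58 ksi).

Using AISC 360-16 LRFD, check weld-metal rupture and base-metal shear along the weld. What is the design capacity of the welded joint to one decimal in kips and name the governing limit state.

140.8 kips (weld metal governs)

Weld metal: throat = 0.707×0.5 = 0.3535 in, L = 11.0625 in. φR_n = 0.75 × 0.6 × 80 × 0.3535 × 11.0625 = 140.8 kips.
Base metal shear (0.625 in plate): yield φR_n = 1.0×0.6×36×0.625×11.0625 = 149.3 kips; rupture φR_n = 0.75×0.6×58×0.625×11.0625 = 180.5 kips; take 149.3 kips (yield).
Governing: min(140.8, 149.3) = 140.8 kips → weld metal.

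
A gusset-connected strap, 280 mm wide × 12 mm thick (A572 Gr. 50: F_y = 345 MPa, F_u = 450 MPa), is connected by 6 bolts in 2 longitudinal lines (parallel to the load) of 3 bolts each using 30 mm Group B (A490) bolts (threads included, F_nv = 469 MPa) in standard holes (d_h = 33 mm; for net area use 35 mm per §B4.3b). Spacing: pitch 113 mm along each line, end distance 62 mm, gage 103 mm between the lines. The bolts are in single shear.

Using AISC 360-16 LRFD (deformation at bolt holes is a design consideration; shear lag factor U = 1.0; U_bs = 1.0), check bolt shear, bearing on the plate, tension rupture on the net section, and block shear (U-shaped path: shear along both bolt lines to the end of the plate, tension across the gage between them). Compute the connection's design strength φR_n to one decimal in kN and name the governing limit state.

850.5 kN (net-section rupture governs)

Bolt shear: A_b = π(30)²/4 = 706.86 mm². φR_n = 0.75 × 469 × 706.86 × 6 × 1 = 1491.8 kN.
Bearing (12 mm plate, F_u = 450 MPa): end bolts L_c = 62 − 33/2 = 45.5, R_n = min(1.2×45.5×12×450, 2.4×30×12×450) = 294.84 kN/bolt; interior L_c = 113 − 33 = 80, R_n = 388.8 kN/bolt. φR_n = 0.75 × (2×294.84 + 4×388.8) = 1608.7 kN.
Tension rupture (net): A_n = (280 − 2×35)×12 = 2520 mm² (U = 1.0, A_e = A_n). φR_n = 0.75 × 450 × 2520 = 850.5 kN.
Block shear: shear path 2×[62+2×113] = 2×288 mm, A_gv = 6912, A_nv = 2×(288 − 2.5×35)×12 = 4812 mm²; tension across gage: (103 − 1×35)×12 = 816 mm². R_n = min(0.6×450×4812, 0.6×345×6912) + 1.0×450×816 = min(1299.2, 1430.8) + 367.2 = 1666.4 kN. φR_n = 0.75 × 1666.4 = 1249.8 kN.
Governing: min(1491.8, 1608.7, 850.5, 1249.8) = 850.5 kN → net-section rupture.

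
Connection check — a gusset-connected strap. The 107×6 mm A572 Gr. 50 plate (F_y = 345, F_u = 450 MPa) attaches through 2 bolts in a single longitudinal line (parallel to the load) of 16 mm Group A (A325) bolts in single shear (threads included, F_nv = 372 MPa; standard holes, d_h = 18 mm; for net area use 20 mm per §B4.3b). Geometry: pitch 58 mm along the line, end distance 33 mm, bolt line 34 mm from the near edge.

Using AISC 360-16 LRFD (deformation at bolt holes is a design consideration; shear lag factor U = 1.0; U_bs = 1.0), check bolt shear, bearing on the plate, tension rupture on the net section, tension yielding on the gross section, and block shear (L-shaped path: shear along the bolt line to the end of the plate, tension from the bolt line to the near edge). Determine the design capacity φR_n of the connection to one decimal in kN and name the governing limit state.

Bolt shear: A_b = π(16)²/4 = 201.06 mm². φR_n = 0.75 × 372 × 201.06 × 2 × 1 = 112.2 kN.
Bearing (6 mm plate, F_u = 450 MPa): end bolts L_c = 33 − 18/2 = 24, R_n = min(1.2×24×6×450, 2.4×16×6×450) = 77.76 kN/bolt; interior L_c = 58 − 18 = 40, R_n = 103.68 kN/bolt. φR_n = 0.75 × (1×77.76 + 1×103.68) = 136.1 kN.
Tension rupture (net): A_n = (107 − 1×20)×6 = 522 mm² (U = 1.0, A_e = A_n). φR_n = 0.75 × 450 × 522 = 176.2 kN.
Tension yield (gross): A_g = 107×6 = 642 mm². φR_n = 0.90 × 345 × 642 = 199.3 kN.
Block shear: shear path 1×[33+1×58] = 1×91 mm, A_gv = 546, A_nv = 1×(91 − 1.5×20)×6 = 366 mm²; tension to near edge: (34 − 0.5×20)×6 = 144 mm². R_n = min(0.6×450×366, 0.6×345×546) + 1.0×450×144 = min(98.82, 113.02) + 64.8 = 163.62 kN. φR_n = 0.75 × 163.62 = 122.7 kN.
Governing: min(112.2, 136.1, 176.2, 199.3, 122.7) = 112.2 kN → bolt shear.

112.2 kN (bolt shear governs)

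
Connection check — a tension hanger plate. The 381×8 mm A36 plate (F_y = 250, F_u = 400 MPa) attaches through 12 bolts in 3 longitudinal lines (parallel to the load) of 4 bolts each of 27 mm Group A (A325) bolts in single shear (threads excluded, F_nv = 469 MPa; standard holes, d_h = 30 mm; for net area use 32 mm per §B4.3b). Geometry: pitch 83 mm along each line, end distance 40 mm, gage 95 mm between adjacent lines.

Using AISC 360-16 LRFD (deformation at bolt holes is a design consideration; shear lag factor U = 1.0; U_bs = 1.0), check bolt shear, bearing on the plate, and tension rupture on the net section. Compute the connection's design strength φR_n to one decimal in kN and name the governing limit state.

Bolt shear: A_b = π(27)²/4 = 572.56 mm². φR_n = 0.75 × 469 × 572.56 × 12 × 1 = 2416.8 kN.
Bearing (8 mm plate, F_u = 400 MPa): end bolts L_c = 40 − 30/2 = 25, R_n = min(1.2×25×8×400, 2.4×27×8×400) = 96 kN/bolt; interior L_c = 83 − 30 = 53, R_n = 203.52 kN/bolt. φR_n = 0.75 × (3×96 + 9×203.52) = 1589.8 kN.
Tension rupture (net): A_n = (381 − 3×32)×8 = 2280 mm² (U = 1.0, A_e = A_n). φR_n = 0.75 × 400 × 2280 = 684.0 kN.
Governing: min(2416.8, 1589.8, 684.0) = 684.0 kN → net-section rupture.

684.0 kN (net-section rupture governs)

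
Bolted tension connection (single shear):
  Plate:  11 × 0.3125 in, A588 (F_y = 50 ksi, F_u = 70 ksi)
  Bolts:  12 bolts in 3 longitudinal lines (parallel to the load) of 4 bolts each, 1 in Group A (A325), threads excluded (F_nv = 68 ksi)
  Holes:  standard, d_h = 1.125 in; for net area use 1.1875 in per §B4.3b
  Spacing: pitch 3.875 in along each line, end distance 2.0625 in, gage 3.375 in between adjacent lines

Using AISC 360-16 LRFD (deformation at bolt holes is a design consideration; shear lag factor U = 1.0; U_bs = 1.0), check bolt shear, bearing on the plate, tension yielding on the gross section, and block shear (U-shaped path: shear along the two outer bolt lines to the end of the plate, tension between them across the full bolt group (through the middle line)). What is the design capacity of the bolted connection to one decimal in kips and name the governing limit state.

154.7 kips (gross-section yield governs)

Bolt shear: A_b = π(1)²/4 = 0.7854 in². φR_n = 0.75 × 68 × 0.7854 × 12 × 1 = 480.7 kips.
Bearing (0.3125 in plate, F_u = 70 ksi): end bolts L_c = 2.0625 − 1.125/2 = 1.5, R_n = min(1.2×1.5×0.3125×70, 2.4×1×0.3125×70) = 39.375 kips/bolt; interior L_c = 3.875 − 1.125 = 2.75, R_n = 52.5 kips/bolt. φR_n = 0.75 × (3×39.375 + 9×52.5) = 443.0 kips.
Tension yield (gross): A_g = 11×0.3125 = 3.4375 in². φR_n = 0.90 × 50 × 3.4375 = 154.7 kips.
Block shear: shear path 2×[2.0625+3×3.875] = 2×13.6875 in, A_gv = 8.5547, A_nv = 2×(13.6875 − 3.5×1.1875)×0.3125 = 5.957 in²; tension across gage: (6.75 − 2×1.1875)×0.3125 = 1.3672 in². R_n = min(0.6×70×5.957, 0.6×50×8.5547) + 1.0×70×1.3672 = min(250.19, 256.64) + 95.704 = 345.89 kips. φR_n = 0.75 × 345.89 = 259.4 kips.
Governing: min(480.7, 443.0, 154.7, 259.4) = 154.7 kips → gross-section yield.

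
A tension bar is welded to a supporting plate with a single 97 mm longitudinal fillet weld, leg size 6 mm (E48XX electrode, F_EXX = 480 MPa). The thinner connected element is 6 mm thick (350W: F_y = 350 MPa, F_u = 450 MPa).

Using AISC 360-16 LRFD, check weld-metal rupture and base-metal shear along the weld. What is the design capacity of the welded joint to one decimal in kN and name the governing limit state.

Weld metal: throat = 0.707×6 = 4.242 mm, L = 97 mm. φR_n = 0.75 × 0.6 × 480 × 4.242 × 97 = 88.9 kN.
Base metal shear (6 mm plate): yield φR_n = 1.0×0.6×350×6×97 = 122.2 kN; rupture φR_n = 0.75×0.6×450×6×97 = 117.9 kN; take 117.9 kN (rupture).
Governing: min(88.9, 117.9) = 88.9 kN → weld metal.

88.9 kN (weld metal governs)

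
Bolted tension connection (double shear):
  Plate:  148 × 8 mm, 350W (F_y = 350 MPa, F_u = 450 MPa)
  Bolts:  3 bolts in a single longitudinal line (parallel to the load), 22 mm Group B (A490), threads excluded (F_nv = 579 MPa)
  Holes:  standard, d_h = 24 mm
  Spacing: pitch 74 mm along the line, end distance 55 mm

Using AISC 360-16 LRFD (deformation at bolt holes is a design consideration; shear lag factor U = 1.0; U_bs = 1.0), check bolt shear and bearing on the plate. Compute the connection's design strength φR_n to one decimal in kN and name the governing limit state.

Bolt shear: A_b = π(22)²/4 = 380.13 mm². φR_n = 0.75 × 579 × 380.13 × 3 × 2 = 990.4 kN.
Bearing (8 mm plate, F_u = 450 MPa): end bolts L_c = 55 − 24/2 = 43, R_n = min(1.2×43×8×450, 2.4×22×8×450) = 185.76 kN/bolt; interior L_c = 74 − 24 = 50, R_n = 190.08 kN/bolt. φR_n = 0.75 × (1×185.76 + 2×190.08) = 424.4 kN.
Governing: min(990.4, 424.4) = 424.4 kN → bearing.

424.4 kN (bearing governs)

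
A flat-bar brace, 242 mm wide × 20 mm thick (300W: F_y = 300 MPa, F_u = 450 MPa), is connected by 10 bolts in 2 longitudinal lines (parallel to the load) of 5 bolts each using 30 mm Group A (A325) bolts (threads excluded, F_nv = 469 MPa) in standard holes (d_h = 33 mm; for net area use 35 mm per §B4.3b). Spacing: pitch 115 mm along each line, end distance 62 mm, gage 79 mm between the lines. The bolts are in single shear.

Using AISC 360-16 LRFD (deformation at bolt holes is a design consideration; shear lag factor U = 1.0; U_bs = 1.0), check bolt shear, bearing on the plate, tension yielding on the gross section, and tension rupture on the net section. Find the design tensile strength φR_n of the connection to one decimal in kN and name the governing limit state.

1161.0 kN (net-section rupture governs)

Bolt shear: A_b = π(30)²/4 = 706.86 mm². φR_n = 0.75 × 469 × 706.86 × 10 × 1 = 2486.4 kN.
Bearing (20 mm plate, F_u = 450 MPa): end bolts L_c = 62 − 33/2 = 45.5, R_n = min(1.2×45.5×20×450, 2.4×30×20×450) = 491.4 kN/bolt; interior L_c = 115 − 33 = 82, R_n = 648 kN/bolt. φR_n = 0.75 × (2×491.4 + 8×648) = 4625.1 kN.
Tension yield (gross): A_g = 242×20 = 4840 mm². φR_n = 0.90 × 300 × 4840 = 1306.8 kN.
Tension rupture (net): A_n = (242 − 2×35)×20 = 3440 mm² (U = 1.0, A_e = A_n). φR_n = 0.75 × 450 × 3440 = 1161.0 kN.
Governing: min(2486.4, 4625.1, 1306.8, 1161.0) = 1161.0 kN → net-section rupture.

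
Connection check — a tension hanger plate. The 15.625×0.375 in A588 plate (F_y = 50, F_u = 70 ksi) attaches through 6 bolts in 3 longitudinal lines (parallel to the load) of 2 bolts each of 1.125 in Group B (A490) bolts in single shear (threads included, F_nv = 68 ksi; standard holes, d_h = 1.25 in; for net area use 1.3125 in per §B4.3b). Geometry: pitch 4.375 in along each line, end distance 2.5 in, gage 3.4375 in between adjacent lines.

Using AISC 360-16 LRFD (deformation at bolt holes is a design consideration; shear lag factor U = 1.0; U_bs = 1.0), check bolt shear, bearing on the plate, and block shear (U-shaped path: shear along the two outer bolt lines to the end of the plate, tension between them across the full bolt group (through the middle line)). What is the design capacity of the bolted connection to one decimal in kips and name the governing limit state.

199.6 kips (block shear governs)

Bolt shear: A_b = π(1.125)²/4 = 0.99402 in². φR_n = 0.75 × 68 × 0.99402 × 6 × 1 = 304.2 kips.
Bearing (0.375 in plate, F_u = 70 ksi): end bolts L_c = 2.5 − 1.25/2 = 1.875, R_n = min(1.2×1.875×0.375×70, 2.4×1.125×0.375×70) = 59.063 kips/bolt; interior L_c = 4.375 − 1.25 = 3.125, R_n = 70.875 kips/bolt. φR_n = 0.75 × (3×59.063 + 3×70.875) = 292.4 kips.
Block shear: shear path 2×[2.5+1×4.375] = 2×6.875 in, A_gv = 5.1563, A_nv = 2×(6.875 − 1.5×1.3125)×0.375 = 3.6797 in²; tension across gage: (6.875 − 2×1.3125)×0.375 = 1.5938 in². R_n = min(0.6×70×3.6797, 0.6×50×5.1563) + 1.0×70×1.5938 = min(154.55, 154.69) + 111.57 = 266.12 kips. φR_n = 0.75 × 266.12 = 199.6 kips.
Governing: min(304.2, 292.4, 199.6) = 199.6 kips → block shear.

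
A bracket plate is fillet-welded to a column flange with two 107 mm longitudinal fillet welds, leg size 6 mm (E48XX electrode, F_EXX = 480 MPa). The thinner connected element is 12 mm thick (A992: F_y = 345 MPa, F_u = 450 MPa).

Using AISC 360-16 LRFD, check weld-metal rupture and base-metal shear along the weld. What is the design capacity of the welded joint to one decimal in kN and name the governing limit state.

196.1 kN (weld metal governs)

Weld metal: throat = 0.707×6 = 4.242 mm, L = 2×107 = 214 mm. φR_n = 0.75 × 0.6 × 480 × 4.242 × 214 = 196.1 kN.
Base metal shear (12 mm plate): yield φR_n = 1.0×0.6×345×12×214 = 531.6 kN; rupture φR_n = 0.75×0.6×450×12×214 = 520.0 kN; take 520.0 kN (rupture).
Governing: min(196.1, 520.0) = 196.1 kN → weld metal.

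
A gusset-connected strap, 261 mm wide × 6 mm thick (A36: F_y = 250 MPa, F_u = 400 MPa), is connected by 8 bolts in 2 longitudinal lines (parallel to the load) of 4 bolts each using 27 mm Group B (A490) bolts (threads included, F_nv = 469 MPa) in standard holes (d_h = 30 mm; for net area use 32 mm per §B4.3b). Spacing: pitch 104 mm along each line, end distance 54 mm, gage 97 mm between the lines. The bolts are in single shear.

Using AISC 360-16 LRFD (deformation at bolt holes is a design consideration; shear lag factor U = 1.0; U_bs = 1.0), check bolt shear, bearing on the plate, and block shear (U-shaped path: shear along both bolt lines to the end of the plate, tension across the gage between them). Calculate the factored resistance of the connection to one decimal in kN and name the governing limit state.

611.1 kN (block shear governs)

Bolt shear: A_b = π(27)²/4 = 572.56 mm². φR_n = 0.75 × 469 × 572.56 × 8 × 1 = 1611.2 kN.
Bearing (6 mm plate, F_u = 400 MPa): end bolts L_c = 54 − 30/2 = 39, R_n = min(1.2×39×6×400, 2.4×27×6×400) = 112.32 kN/bolt; interior L_c = 104 − 30 = 74, R_n = 155.52 kN/bolt. φR_n = 0.75 × (2×112.32 + 6×155.52) = 868.3 kN.
Block shear: shear path 2×[54+3×104] = 2×366 mm, A_gv = 4392, A_nv = 2×(366 − 3.5×32)×6 = 3048 mm²; tension across gage: (97 − 1×32)×6 = 390 mm². R_n = min(0.6×400×3048, 0.6×250×4392) + 1.0×400×390 = min(731.52, 658.8) + 156 = 814.8 kN. φR_n = 0.75 × 814.8 = 611.1 kN.
Governing: min(1611.2, 868.3, 611.1) = 611.1 kN → block shear.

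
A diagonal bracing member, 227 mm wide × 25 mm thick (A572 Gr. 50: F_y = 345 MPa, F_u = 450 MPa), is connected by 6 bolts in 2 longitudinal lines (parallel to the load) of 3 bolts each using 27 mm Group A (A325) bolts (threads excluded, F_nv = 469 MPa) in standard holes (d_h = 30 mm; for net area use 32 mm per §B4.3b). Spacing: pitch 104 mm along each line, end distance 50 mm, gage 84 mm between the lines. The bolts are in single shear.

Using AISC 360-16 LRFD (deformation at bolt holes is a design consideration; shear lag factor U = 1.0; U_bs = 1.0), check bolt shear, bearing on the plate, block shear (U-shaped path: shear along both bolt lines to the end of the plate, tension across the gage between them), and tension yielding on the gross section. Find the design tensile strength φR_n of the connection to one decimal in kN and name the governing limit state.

Bolt shear: A_b = π(27)²/4 = 572.56 mm². φR_n = 0.75 × 469 × 572.56 × 6 × 1 = 1208.4 kN.
Bearing (25 mm plate, F_u = 450 MPa): end bolts L_c = 50 − 30/2 = 35, R_n = min(1.2×35×25×450, 2.4×27×25×450) = 472.5 kN/bolt; interior L_c = 104 − 30 = 74, R_n = 729 kN/bolt. φR_n = 0.75 × (2×472.5 + 4×729) = 2895.8 kN.
Block shear: shear path 2×[50+2×104] = 2×258 mm, A_gv = 12900, A_nv = 2×(258 − 2.5×32)×25 = 8900 mm²; tension across gage: (84 − 1×32)×25 = 1300 mm². R_n = min(0.6×450×8900, 0.6×345×12900) + 1.0×450×1300 = min(2403, 2670.3) + 585 = 2988 kN. φR_n = 0.75 × 2988 = 2241.0 kN.
Tension yield (gross): A_g = 227×25 = 5675 mm². φR_n = 0.90 × 345 × 5675 = 1762.1 kN.
Governing: min(1208.4, 2895.8, 2241.0, 1762.1) = 1208.4 kN → bolt shear.

1208.4 kN (bolt shear governs)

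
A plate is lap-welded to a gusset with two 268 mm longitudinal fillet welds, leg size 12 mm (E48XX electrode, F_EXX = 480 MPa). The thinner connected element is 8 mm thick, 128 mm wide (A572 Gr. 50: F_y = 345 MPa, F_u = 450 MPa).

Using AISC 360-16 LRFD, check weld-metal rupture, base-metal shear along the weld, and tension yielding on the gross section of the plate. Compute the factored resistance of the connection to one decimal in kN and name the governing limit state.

Weld metal: throat = 0.707×12 = 8.484 mm, L = 2×268 = 536 mm. φR_n = 0.75 × 0.6 × 480 × 8.484 × 536 = 982.2 kN.
Base metal shear (8 mm plate): yield φR_n = 1.0×0.6×345×8×536 = 887.6 kN; rupture φR_n = 0.75×0.6×450×8×536 = 868.3 kN; take 868.3 kN (rupture).
Tension yield (gross): A_g = 128×8 = 1024 mm². φR_n = 0.90 × 345 × 1024 = 318.0 kN.
Governing: min(982.2, 868.3, 318.0) = 318.0 kN → gross-section yield.

318.0 kN (gross-section yield governs)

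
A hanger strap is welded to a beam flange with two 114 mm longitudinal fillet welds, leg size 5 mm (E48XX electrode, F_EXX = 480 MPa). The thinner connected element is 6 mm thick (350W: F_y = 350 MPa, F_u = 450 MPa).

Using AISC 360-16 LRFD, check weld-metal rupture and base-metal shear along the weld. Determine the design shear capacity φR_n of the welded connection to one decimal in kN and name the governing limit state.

174.1 kN (weld metal governs)

Weld metal: throat = 0.707×5 = 3.535 mm, L = 2×114 = 228 mm. φR_n = 0.75 × 0.6 × 480 × 3.535 × 228 = 174.1 kN.
Base metal shear (6 mm plate): yield φR_n = 1.0×0.6×350×6×228 = 287.3 kN; rupture φR_n = 0.75×0.6×450×6×228 = 277.0 kN; take 277.0 kN (rupture).
Governing: min(174.1, 277.0) = 174.1 kN → weld metal.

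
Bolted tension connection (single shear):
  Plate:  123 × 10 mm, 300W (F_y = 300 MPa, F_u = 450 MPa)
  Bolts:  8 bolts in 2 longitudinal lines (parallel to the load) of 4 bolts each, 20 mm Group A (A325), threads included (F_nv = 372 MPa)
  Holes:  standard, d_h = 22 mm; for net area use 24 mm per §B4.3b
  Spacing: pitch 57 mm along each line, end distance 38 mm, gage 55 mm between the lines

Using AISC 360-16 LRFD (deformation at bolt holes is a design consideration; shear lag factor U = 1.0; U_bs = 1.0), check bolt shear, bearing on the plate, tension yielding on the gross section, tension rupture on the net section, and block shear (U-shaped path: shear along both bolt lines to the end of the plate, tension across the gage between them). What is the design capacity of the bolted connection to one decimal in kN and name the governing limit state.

Bolt shear: A_b = π(20)²/4 = 314.16 mm². φR_n = 0.75 × 372 × 314.16 × 8 × 1 = 701.2 kN.
Bearing (10 mm plate, F_u = 450 MPa): end bolts L_c = 38 − 22/2 = 27, R_n = min(1.2×27×10×450, 2.4×20×10×450) = 145.8 kN/bolt; interior L_c = 57 − 22 = 35, R_n = 189 kN/bolt. φR_n = 0.75 × (2×145.8 + 6×189) = 1069.2 kN.
Tension yield (gross): A_g = 123×10 = 1230 mm². φR_n = 0.90 × 300 × 1230 = 332.1 kN.
Tension rupture (net): A_n = (123 − 2×24)×10 = 750 mm² (U = 1.0, A_e = A_n). φR_n = 0.75 × 450 × 750 = 253.1 kN.
Block shear: shear path 2×[38+3×57] = 2×209 mm, A_gv = 4180, A_nv = 2×(209 − 3.5×24)×10 = 2500 mm²; tension across gage: (55 − 1×24)×10 = 310 mm². R_n = min(0.6×450×2500, 0.6×300×4180) + 1.0×450×310 = min(675, 752.4) + 139.5 = 814.5 kN. φR_n = 0.75 × 814.5 = 610.9 kN.
Governing: min(701.2, 1069.2, 332.1, 253.1, 610.9) = 253.1 kN → net-section rupture.

253.1 kN (net-section rupture governs)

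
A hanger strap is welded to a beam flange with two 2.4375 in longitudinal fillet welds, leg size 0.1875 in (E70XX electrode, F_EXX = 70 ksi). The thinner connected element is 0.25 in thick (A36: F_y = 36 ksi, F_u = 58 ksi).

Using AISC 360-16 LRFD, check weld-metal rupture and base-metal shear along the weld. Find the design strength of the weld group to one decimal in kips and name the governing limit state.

Weld metal: throat = 0.707×0.1875 = 0.13256 in, L = 2×2.4375 = 4.875 in. φR_n = 0.75 × 0.6 × 70 × 0.13256 × 4.875 = 20.4 kips.
Base metal shear (0.25 in plate): yield φR_n = 1.0×0.6×36×0.25×4.875 = 26.3 kips; rupture φR_n = 0.75×0.6×58×0.25×4.875 = 31.8 kips; take 26.3 kips (yield).
Governing: min(20.4, 26.3) = 20.4 kips → weld metal.

20.4 kips (weld metal governs)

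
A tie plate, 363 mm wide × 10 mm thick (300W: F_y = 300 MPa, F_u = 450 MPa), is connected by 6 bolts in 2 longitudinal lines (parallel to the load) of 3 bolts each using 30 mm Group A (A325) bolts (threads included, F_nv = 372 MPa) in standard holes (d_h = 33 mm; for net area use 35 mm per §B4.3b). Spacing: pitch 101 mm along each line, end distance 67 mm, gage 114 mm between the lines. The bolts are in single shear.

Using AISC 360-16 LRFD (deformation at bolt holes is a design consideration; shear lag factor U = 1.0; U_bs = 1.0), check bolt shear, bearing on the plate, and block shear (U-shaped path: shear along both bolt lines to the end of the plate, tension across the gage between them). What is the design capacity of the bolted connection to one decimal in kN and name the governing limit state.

Bolt shear: A_b = π(30)²/4 = 706.86 mm². φR_n = 0.75 × 372 × 706.86 × 6 × 1 = 1183.3 kN.
Bearing (10 mm plate, F_u = 450 MPa): end bolts L_c = 67 − 33/2 = 50.5, R_n = min(1.2×50.5×10×450, 2.4×30×10×450) = 272.7 kN/bolt; interior L_c = 101 − 33 = 68, R_n = 324 kN/bolt. φR_n = 0.75 × (2×272.7 + 4×324) = 1381.1 kN.
Block shear: shear path 2×[67+2×101] = 2×269 mm, A_gv = 5380, A_nv = 2×(269 − 2.5×35)×10 = 3630 mm²; tension across gage: (114 − 1×35)×10 = 790 mm². R_n = min(0.6×450×3630, 0.6×300×5380) + 1.0×450×790 = min(980.1, 968.4) + 355.5 = 1323.9 kN. φR_n = 0.75 × 1323.9 = 992.9 kN.
Governing: min(1183.3, 1381.1, 992.9) = 992.9 kN → block shear.

992.9 kN (block shear governs)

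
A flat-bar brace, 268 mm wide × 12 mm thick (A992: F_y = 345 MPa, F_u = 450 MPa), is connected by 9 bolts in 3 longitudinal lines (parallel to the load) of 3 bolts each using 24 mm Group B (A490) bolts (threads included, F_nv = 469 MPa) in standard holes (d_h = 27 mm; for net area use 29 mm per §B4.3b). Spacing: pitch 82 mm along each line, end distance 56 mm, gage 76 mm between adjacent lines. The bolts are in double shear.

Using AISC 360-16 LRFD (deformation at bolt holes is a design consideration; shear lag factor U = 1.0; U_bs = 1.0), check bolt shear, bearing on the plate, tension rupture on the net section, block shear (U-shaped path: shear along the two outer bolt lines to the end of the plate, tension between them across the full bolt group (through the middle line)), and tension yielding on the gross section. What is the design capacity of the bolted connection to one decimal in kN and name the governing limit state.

733.1 kN (net-section rupture governs)

Bolt shear: A_b = π(24)²/4 = 452.39 mm². φR_n = 0.75 × 469 × 452.39 × 9 × 2 = 2864.3 kN.
Bearing (12 mm plate, F_u = 450 MPa): end bolts L_c = 56 − 27/2 = 42.5, R_n = min(1.2×42.5×12×450, 2.4×24×12×450) = 275.4 kN/bolt; interior L_c = 82 − 27 = 55, R_n = 311.04 kN/bolt. φR_n = 0.75 × (3×275.4 + 6×311.04) = 2019.3 kN.
Tension rupture (net): A_n = (268 − 3×29)×12 = 2172 mm² (U = 1.0, A_e = A_n). φR_n = 0.75 × 450 × 2172 = 733.1 kN.
Block shear: shear path 2×[56+2×82] = 2×220 mm, A_gv = 5280, A_nv = 2×(220 − 2.5×29)×12 = 3540 mm²; tension across gage: (152 − 2×29)×12 = 1128 mm². R_n = min(0.6×450×3540, 0.6×345×5280) + 1.0×450×1128 = min(955.8, 1093) + 507.6 = 1463.4 kN. φR_n = 0.75 × 1463.4 = 1097.6 kN.
Tension yield (gross): A_g = 268×12 = 3216 mm². φR_n = 0.90 × 345 × 3216 = 998.6 kN.
Governing: min(2864.3, 2019.3, 733.1, 1097.6, 998.6) = 733.1 kN → net-section rupture.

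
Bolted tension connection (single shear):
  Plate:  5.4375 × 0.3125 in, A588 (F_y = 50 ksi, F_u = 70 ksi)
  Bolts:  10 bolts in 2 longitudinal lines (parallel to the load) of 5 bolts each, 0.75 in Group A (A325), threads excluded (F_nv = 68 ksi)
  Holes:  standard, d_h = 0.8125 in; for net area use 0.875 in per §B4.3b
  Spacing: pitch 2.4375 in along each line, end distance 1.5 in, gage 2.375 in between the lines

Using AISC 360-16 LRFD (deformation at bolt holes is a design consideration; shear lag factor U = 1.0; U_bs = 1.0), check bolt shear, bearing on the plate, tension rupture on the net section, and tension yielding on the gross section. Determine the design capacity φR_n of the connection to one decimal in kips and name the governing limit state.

Bolt shear: A_b = π(0.75)²/4 = 0.44179 in². φR_n = 0.75 × 68 × 0.44179 × 10 × 1 = 225.3 kips.
Bearing (0.3125 in plate, F_u = 70 ksi): end bolts L_c = 1.5 − 0.8125/2 = 1.09375, R_n = min(1.2×1.09375×0.3125×70, 2.4×0.75×0.3125×70) = 28.711 kips/bolt; interior L_c = 2.4375 − 0.8125 = 1.625, R_n = 39.375 kips/bolt. φR_n = 0.75 × (2×28.711 + 8×39.375) = 279.3 kips.
Tension rupture (net): A_n = (5.4375 − 2×0.875)×0.3125 = 1.1523 in² (U = 1.0, A_e = A_n). φR_n = 0.75 × 70 × 1.1523 = 60.5 kips.
Tension yield (gross): A_g = 5.4375×0.3125 = 1.6992 in². φR_n = 0.90 × 50 × 1.6992 = 76.5 kips.
Governing: min(225.3, 279.3, 60.5, 76.5) = 60.5 kips → net-section rupture.

60.5 kips (net-section rupture governs)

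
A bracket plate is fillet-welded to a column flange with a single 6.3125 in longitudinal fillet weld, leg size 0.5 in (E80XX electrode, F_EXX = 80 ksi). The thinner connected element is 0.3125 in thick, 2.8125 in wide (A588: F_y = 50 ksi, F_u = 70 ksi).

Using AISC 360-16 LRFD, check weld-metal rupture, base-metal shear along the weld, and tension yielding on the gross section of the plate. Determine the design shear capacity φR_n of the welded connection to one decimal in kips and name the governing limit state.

Weld metal: throat = 0.707×0.5 = 0.3535 in, L = 6.3125 in. φR_n = 0.75 × 0.6 × 80 × 0.3535 × 6.3125 = 80.3 kips.
Base metal shear (0.3125 in plate): yield φR_n = 1.0×0.6×50×0.3125×6.3125 = 59.2 kips; rupture φR_n = 0.75×0.6×70×0.3125×6.3125 = 62.1 kips; take 59.2 kips (yield).
Tension yield (gross): A_g = 2.8125×0.3125 = 0.87891 in². φR_n = 0.90 × 50 × 0.87891 = 39.6 kips.
Governing: min(80.3, 59.2, 39.6) = 39.6 kips → gross-section yield.

39.6 kips (gross-section yield governs)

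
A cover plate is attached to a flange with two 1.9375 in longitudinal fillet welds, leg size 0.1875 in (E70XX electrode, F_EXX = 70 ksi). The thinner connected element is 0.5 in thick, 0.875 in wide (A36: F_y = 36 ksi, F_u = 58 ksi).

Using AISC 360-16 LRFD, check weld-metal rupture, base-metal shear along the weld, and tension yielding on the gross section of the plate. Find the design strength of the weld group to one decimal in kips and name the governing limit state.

14.2 kips (gross-section yield governs)

Weld metal: throat = 0.707×0.1875 = 0.13256 in, L = 2×1.9375 = 3.875 in. φR_n = 0.75 × 0.6 × 70 × 0.13256 × 3.875 = 16.2 kips.
Base metal shear (0.5 in plate): yield φR_n = 1.0×0.6×36×0.5×3.875 = 41.9 kips; rupture φR_n = 0.75×0.6×58×0.5×3.875 = 50.6 kips; take 41.9 kips (yield).
Tension yield (gross): A_g = 0.875×0.5 = 0.4375 in². φR_n = 0.90 × 36 × 0.4375 = 14.2 kips.
Governing: min(16.2, 41.9, 14.2) = 14.2 kips → gross-section yield.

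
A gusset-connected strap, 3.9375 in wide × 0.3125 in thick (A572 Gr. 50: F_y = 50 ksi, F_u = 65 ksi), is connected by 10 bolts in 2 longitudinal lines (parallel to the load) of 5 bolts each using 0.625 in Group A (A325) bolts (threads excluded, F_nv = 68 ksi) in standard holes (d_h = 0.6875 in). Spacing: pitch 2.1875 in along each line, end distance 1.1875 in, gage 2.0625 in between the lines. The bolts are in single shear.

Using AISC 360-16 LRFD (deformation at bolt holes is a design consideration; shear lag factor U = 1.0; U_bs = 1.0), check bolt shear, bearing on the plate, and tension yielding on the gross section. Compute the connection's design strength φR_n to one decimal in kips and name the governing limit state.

55.4 kips (gross-section yield governs)

Bolt shear: A_b = π(0.625)²/4 = 0.3068 in². φR_n = 0.75 × 68 × 0.3068 × 10 × 1 = 156.5 kips.
Bearing (0.3125 in plate, F_u = 65 ksi): end bolts L_c = 1.1875 − 0.6875/2 = 0.84375, R_n = min(1.2×0.84375×0.3125×65, 2.4×0.625×0.3125×65) = 20.566 kips/bolt; interior L_c = 2.1875 − 0.6875 = 1.5, R_n = 30.469 kips/bolt. φR_n = 0.75 × (2×20.566 + 8×30.469) = 213.7 kips.
Tension yield (gross): A_g = 3.9375×0.3125 = 1.2305 in². φR_n = 0.90 × 50 × 1.2305 = 55.4 kips.
Governing: min(156.5, 213.7, 55.4) = 55.4 kips → gross-section yield.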